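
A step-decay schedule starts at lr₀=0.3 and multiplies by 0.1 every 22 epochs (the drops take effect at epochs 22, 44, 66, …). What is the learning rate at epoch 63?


n_drops = ⌊63/22⌋ = 2
lr = 0.3·0.1^2 = 0.3·0.01 = 0.003

0.003


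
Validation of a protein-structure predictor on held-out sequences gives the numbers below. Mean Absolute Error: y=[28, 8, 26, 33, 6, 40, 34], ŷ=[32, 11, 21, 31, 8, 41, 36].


Absolute errors: |28-32|=4, |8-11|=3, |26-21|=5, |33-31|=2, |6-8|=2, |40-41|=1, |34-36|=2
Sum = 19
MAE = 19/7 = 19/7

19/7


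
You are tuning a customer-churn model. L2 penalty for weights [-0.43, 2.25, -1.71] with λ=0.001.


‖w‖₂² = (-0.43)² + (2.25)² + (-1.71)²
     = 0.1849 + 5.0625 + 2.9241
     = 8.1715
λ·‖w‖₂² = 0.001·8.1715 = 0.008171

0.008171


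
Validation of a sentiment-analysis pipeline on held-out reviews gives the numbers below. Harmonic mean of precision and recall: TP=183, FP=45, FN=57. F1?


Precision = 183/228 = 0.8026
Recall = 183/240 = 0.7625
F1 = 2·P·R/(P+R) = 2·TP/(2·TP+FP+FN) = 366/(366+45+57) = 366/468 = 0.7821

0.7821


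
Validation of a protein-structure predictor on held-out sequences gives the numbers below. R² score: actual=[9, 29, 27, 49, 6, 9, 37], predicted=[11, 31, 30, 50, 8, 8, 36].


ȳ = 23.7143
SS_res = Σ(y-ŷ)² = 24
SS_tot = Σ(y-ȳ)² = 1601.43
R² = 1 - SS_res/SS_tot = 1 - 0.015 = 0.985

0.985


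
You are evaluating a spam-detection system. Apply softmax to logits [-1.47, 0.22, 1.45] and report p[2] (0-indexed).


Exponentials: e^-1.47=0.2299, e^0.22=1.2461, e^1.45=4.2631
Sum = 5.7391
Softmax = [0.0401, 0.2171, 0.7428]
p[2] = 4.2631/5.7391 = 0.7428

0.7428


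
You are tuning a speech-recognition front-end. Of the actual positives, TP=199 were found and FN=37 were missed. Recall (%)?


Recall = TP/(TP+FN)
= 199/(199+37)
= 199/236 = 84.32%

84.32%


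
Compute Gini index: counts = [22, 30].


Probabilities: [22/52, 30/52] ≈ [0.4231, 0.5769]
Σpᵢ² = (484 + 900)/52² = 1384/2704
Gini = 1 - Σpᵢ² = 1 - 1384/2704 = 0.4882

0.4882


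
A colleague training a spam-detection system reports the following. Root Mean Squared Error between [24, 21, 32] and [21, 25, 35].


MSE = 34/3 = 11.3333
RMSE = √(34/3) = 3.3665

3.3665


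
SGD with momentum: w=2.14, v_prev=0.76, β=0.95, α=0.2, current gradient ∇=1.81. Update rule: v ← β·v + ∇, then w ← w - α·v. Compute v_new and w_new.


v_new = 0.95·0.76 + 1.81 = 0.722 + 1.81 = 2.532
w_new = 2.14 - 0.2·2.532 = 2.14 - 0.5064 = 1.6336

v_new=2.532, w_new=1.6336


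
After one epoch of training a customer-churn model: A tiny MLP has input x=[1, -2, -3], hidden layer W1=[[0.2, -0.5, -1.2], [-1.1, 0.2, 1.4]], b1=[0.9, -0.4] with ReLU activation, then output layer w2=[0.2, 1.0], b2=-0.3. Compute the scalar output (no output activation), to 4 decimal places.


z1[0] = (0.2)·(1) + (-0.5)·(-2) + (-1.2)·(-3) + 0.9 = 5.7
z1[1] = (-1.1)·(1) + (0.2)·(-2) + (1.4)·(-3) - 0.4 = -6.1
h = ReLU(z1) = [5.7, 0.0]
output = (0.2)·(5.7) + (1.0)·(0.0) - 0.3 = 0.84

0.84


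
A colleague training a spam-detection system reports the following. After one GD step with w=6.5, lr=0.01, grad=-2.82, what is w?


w_new = w - α·∇
= 6.5 - 0.01·-2.82
= 6.5 + 0.0282
= 6.5282

6.5282


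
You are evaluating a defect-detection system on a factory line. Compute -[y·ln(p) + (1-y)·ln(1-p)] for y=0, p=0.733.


BCE = -[y·ln(p) + (1-y)·ln(1-p)]
= -0 - 1·ln(1-0.733)
= -ln(0.267) = 1.3205

1.3205


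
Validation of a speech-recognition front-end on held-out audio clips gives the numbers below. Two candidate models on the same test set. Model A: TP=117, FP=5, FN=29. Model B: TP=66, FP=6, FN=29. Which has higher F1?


Model A: P=117/122=0.959, R=117/146=0.8014, F1=2PR/(P+R)=2TP/(2TP+FP+FN)=234/268=0.8731
Model B: P=66/72=0.9167, R=66/95=0.6947, F1=2PR/(P+R)=2TP/(2TP+FP+FN)=132/167=0.7904
0.8731 > 0.7904 → Model A

Model A


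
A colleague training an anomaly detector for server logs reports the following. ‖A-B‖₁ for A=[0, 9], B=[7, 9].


d = |0-7| + |9-9|
  = 7 + 0
  = 7

7


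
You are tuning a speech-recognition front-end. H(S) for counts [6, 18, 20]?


Probabilities: [6/44, 18/44, 20/44] ≈ [0.1364, 0.4091, 0.4545]
H = -((6/44)·log₂(6/44) + (18/44)·log₂(18/44) + (20/44)·log₂(20/44))
  = 1.4365 bits

1.4365 bits


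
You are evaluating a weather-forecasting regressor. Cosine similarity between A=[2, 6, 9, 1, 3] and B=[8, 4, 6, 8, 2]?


A·B = 2·8 + 6·4 + 9·6 + 1·8 + 3·2 = 108
‖A‖ = √131 = 11.4455, ‖B‖ = √184 = 13.5647
cos = 108/(√131·√184) = 108/√24104 = 0.6956

0.6956


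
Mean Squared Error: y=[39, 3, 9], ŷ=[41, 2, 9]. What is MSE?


Squared errors: (39-41)²=4, (3-2)²=1, (9-9)²=0
Sum = 5
MSE = 5/3 = 5/3

5/3


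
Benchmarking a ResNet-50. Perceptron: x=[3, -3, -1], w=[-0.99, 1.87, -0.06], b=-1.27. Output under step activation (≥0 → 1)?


z = (3)·(-0.99) + (-3)·(1.87) + (-1)·(-0.06) - 1.27
  = -9.79
step(z) = 0 (z<0)

0


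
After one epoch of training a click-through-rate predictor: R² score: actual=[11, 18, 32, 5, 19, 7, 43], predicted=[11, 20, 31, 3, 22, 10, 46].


ȳ = 19.2857
SS_res = Σ(y-ŷ)² = 36
SS_tot = Σ(y-ȳ)² = 1149.43
R² = 1 - SS_res/SS_tot = 1 - 0.0313 = 0.9687

0.9687


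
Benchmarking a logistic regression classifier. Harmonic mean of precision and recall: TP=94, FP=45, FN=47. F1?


Precision = 94/139 = 0.6763
Recall = 94/141 = 0.6667
F1 = 2·P·R/(P+R) = 2·TP/(2·TP+FP+FN) = 188/(188+45+47) = 188/280 = 0.6714

0.6714


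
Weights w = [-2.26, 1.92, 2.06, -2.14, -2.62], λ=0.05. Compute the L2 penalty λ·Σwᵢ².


‖w‖₂² = (-2.26)² + (1.92)² + (2.06)² + (-2.14)² + (-2.62)²
     = 5.1076 + 3.6864 + 4.2436 + 4.5796 + 6.8644
     = 24.4816
λ·‖w‖₂² = 0.05·24.4816 = 1.22408

1.22408


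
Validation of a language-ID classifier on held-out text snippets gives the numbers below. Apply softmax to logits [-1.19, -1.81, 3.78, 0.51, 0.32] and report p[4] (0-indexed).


Exponentials: e^-1.19=0.3042, e^-1.81=0.1637, e^3.78=43.816, e^0.51=1.6653, e^0.32=1.3771
Sum = 47.3263
Softmax = [0.0064, 0.0035, 0.9258, 0.0352, 0.0291]
p[4] = 1.3771/47.3263 = 0.0291

0.0291


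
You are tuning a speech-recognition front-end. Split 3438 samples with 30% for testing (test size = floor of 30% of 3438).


Test = ⌊3438·30/100⌋ = 1031
Train = 3438 - 1031 = 2407

Train: 2407, Test: 1031


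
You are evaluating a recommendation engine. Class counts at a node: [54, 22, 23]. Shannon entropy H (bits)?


Probabilities: [54/99, 22/99, 23/99] ≈ [0.5455, 0.2222, 0.2323]
H = -((54/99)·log₂(54/99) + (22/99)·log₂(22/99) + (23/99)·log₂(23/99))
  = 1.4484 bits

1.4484 bits


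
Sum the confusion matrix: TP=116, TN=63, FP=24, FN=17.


Total = TP + TN + FP + FN
= 116 + 63 + 24 + 17
= 220
(Predicted positive: 140, predicted negative: 80)

220


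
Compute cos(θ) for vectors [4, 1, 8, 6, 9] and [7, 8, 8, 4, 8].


A·B = 4·7 + 1·8 + 8·8 + 6·4 + 9·8 = 196
‖A‖ = √198 = 14.0712, ‖B‖ = √257 = 16.0312
cos = 196/(√198·√257) = 196/√50886 = 0.8689

0.8689


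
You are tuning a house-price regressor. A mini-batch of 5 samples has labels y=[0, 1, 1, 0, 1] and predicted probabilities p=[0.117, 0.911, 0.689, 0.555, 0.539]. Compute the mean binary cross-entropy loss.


L[0] = -ln(1-0.117) = -ln(0.883) = 0.1244
L[1] = -ln(0.911) = 0.0932
L[2] = -ln(0.689) = 0.3725
L[3] = -ln(1-0.555) = -ln(0.445) = 0.8097
L[4] = -ln(0.539) = 0.618
mean = (0.1244 + 0.0932 + 0.3725 + 0.8097 + 0.618)/5 = 0.4036

0.4036


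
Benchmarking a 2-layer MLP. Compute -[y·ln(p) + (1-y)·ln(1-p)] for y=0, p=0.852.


BCE = -[y·ln(p) + (1-y)·ln(1-p)]
= -0 - 1·ln(1-0.852)
= -ln(0.148) = 1.9105

1.9105


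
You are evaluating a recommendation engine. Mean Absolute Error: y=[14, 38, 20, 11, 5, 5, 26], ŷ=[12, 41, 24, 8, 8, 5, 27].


Absolute errors: |14-12|=2, |38-41|=3, |20-24|=4, |11-8|=3, |5-8|=3, |5-5|=0, |26-27|=1
Sum = 16
MAE = 16/7 = 16/7

16/7


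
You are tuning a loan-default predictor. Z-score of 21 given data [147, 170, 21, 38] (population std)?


μ = 94, σ = 65.2878
z = (21 - 94)/65.2878 = -1.1181

-1.1181


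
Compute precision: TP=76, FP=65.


Precision = TP/(TP+FP)
= 76/(76+65)
= 76/141 = 53.9%

53.9%


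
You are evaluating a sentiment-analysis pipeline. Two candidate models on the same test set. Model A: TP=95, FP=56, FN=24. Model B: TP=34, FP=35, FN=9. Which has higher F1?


Model A: P=95/151=0.6291, R=95/119=0.7983, F1=2PR/(P+R)=2TP/(2TP+FP+FN)=190/270=0.7037
Model B: P=34/69=0.4928, R=34/43=0.7907, F1=2PR/(P+R)=2TP/(2TP+FP+FN)=68/112=0.6071
0.7037 > 0.6071 → Model A

Model A


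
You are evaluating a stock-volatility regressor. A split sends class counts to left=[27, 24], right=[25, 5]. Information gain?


Parent = [52, 29], H_parent = 0.941
H_left = 0.9975 (n=51), H_right = 0.65 (n=30)
H_children = (51/81)·0.9975 + (30/81)·0.65 = 0.8688
IG = 0.941 - 0.8688 = 0.0722

0.0722


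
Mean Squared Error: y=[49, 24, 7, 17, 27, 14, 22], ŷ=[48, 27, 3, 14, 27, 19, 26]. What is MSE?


Squared errors: (49-48)²=1, (24-27)²=9, (7-3)²=16, (17-14)²=9, (27-27)²=0, (14-19)²=25, (22-26)²=16
Sum = 76
MSE = 76/7 = 76/7

76/7


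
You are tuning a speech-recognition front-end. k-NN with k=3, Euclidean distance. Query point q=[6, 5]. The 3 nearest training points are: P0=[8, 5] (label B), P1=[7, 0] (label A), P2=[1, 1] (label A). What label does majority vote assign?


d(q,P0) = 2.0  (label B)
d(q,P1) = 5.099  (label A)
d(q,P2) = 6.4031  (label A)
Votes: A=2, B=1
Majority → A

A


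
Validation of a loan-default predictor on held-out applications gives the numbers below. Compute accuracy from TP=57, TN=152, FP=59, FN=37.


Accuracy = (TP+TN)/(TP+TN+FP+FN)
= (57+152)/(305)
= 209/305 = 68.52%

68.52%


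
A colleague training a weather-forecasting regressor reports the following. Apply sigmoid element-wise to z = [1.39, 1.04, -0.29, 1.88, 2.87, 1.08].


σ(1.39) = 1/(1+e^-1.39) = 0.8006
σ(1.04) = 1/(1+e^-1.04) = 0.7389
σ(-0.29) = 1/(1+e^0.29) = 0.428
σ(1.88) = 1/(1+e^-1.88) = 0.8676
σ(2.87) = 1/(1+e^-2.87) = 0.9463
σ(1.08) = 1/(1+e^-1.08) = 0.7465
result = [0.8006, 0.7389, 0.428, 0.8676, 0.9463, 0.7465]

[0.8006, 0.7389, 0.428, 0.8676, 0.9463, 0.7465]


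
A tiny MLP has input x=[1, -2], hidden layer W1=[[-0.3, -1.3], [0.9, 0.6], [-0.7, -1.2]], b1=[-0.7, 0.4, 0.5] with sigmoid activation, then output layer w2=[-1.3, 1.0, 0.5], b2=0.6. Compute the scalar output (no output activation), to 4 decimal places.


z1[0] = (-0.3)·(1) + (-1.3)·(-2) - 0.7 = 1.6
z1[1] = (0.9)·(1) + (0.6)·(-2) + 0.4 = 0.1
z1[2] = (-0.7)·(1) + (-1.2)·(-2) + 0.5 = 2.2
h = sigmoid(z1) = [0.832, 0.525, 0.9002]
output = (-1.3)·(0.832) + (1.0)·(0.525) + (0.5)·(0.9002) + 0.6 = 0.4935

0.4935


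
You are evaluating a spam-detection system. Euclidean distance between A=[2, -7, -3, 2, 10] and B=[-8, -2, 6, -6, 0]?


d = √((2+ 8)² + (-7+ 2)² + (-3-6)² + (2+ 6)² + (10-0)²)
  = √(100 + 25 + 81 + 64 + 100)
  = √370 = 19.2354

19.2354


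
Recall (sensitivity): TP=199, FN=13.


Recall = TP/(TP+FN)
= 199/(199+13)
= 199/212 = 93.87%

93.87%


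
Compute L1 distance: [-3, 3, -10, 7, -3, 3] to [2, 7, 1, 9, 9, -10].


d = |-3-2| + |3-7| + |-10-1| + |7-9| + |-3-9| + |3+ 10|
  = 5 + 4 + 11 + 2 + 12 + 13
  = 47

47


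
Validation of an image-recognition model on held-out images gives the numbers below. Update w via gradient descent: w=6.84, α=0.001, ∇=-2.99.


w_new = w - α·∇
= 6.84 - 0.001·-2.99
= 6.84 + 0.00299
= 6.84299

6.84299


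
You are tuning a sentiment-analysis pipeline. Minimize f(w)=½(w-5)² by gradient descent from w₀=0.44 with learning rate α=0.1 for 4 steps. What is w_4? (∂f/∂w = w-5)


step 1: grad = 0.44-5 = -4.56; w = 0.44 - 0.1·(-4.56) = 0.896
step 2: grad = 0.896-5 = -4.104; w = 0.896 - 0.1·(-4.104) = 1.3064
step 3: grad = 1.3064-5 = -3.6936; w = 1.3064 - 0.1·(-3.6936) = 1.67576
step 4: grad = 1.67576-5 = -3.32424; w = 1.67576 - 0.1·(-3.32424) = 2.008184

2.008184


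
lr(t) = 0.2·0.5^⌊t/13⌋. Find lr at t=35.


n_drops = ⌊35/13⌋ = 2
lr = 0.2·0.5^2 = 0.2·0.25 = 0.05

0.05


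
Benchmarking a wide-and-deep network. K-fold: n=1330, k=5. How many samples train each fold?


Fold size = 1330/5 = 266
Training per fold = 1330 - 266 = 1064

1064


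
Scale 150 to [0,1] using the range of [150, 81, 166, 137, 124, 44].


min=44, max=166
(150-44)/(166-44) = 106/122 = 0.8689

0.8689


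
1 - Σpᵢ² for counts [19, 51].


Probabilities: [19/70, 51/70] ≈ [0.2714, 0.7286]
Σpᵢ² = (361 + 2601)/70² = 2962/4900
Gini = 1 - Σpᵢ² = 1 - 2962/4900 = 0.3955

0.3955


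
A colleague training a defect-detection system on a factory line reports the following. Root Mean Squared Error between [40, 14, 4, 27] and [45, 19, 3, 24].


MSE = 60/4 = 15
RMSE = √(60/4) = 3.873

3.873


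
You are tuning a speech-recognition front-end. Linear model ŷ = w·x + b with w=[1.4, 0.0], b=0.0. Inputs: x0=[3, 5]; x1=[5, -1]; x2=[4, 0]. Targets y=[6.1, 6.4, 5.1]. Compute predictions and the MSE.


ŷ0 = (1.4)·(3) + (0.0)·(5) + 0.0 = 4.2
ŷ1 = (1.4)·(5) + (0.0)·(-1) + 0.0 = 7.0
ŷ2 = (1.4)·(4) + (0.0)·(0) + 0.0 = 5.6
errors² = [3.61, 0.36, 0.25]
MSE = 4.2200/3 = 1.4067

1.4067


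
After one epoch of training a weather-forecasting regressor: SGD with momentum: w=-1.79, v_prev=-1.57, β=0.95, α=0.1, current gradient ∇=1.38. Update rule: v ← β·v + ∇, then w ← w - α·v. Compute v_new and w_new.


v_new = 0.95·-1.57 + 1.38 = -1.4915 + 1.38 = -0.1115
w_new = -1.79 - 0.1·-0.1115 = -1.79 + 0.01115 = -1.77885

v_new=-0.1115, w_new=-1.77885


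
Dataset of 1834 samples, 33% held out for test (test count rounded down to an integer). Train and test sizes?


Test = ⌊1834·33/100⌋ = 605
Train = 1834 - 605 = 1229

Train: 1229, Test: 605


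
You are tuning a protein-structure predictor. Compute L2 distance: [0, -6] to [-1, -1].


d = √((0+ 1)² + (-6+ 1)²)
  = √(1 + 25)
  = √26 = 5.099

5.099


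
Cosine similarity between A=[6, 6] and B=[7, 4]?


A·B = 6·7 + 6·4 = 66
‖A‖ = √72 = 8.4853, ‖B‖ = √65 = 8.0623
cos = 66/(√72·√65) = 66/√4680 = 0.9648

0.9648


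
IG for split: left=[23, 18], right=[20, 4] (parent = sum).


Parent = [43, 22], H_parent = 0.9233
H_left = 0.9892 (n=41), H_right = 0.65 (n=24)
H_children = (41/65)·0.9892 + (24/65)·0.65 = 0.864
IG = 0.9233 - 0.864 = 0.0593

0.0593


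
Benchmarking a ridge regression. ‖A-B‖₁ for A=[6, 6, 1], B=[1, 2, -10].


d = |6-1| + |6-2| + |1+ 10|
  = 5 + 4 + 11
  = 20

20


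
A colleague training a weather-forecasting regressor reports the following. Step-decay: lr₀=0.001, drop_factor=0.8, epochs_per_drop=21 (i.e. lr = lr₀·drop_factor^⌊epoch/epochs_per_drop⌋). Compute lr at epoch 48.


n_drops = ⌊48/21⌋ = 2
lr = 0.001·0.8^2 = 0.001·0.64 = 0.00064

0.00064


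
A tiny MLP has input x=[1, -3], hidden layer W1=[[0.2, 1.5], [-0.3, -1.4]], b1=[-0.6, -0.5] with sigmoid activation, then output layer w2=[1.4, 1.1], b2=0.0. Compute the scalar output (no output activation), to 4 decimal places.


z1[0] = (0.2)·(1) + (1.5)·(-3) - 0.6 = -4.9
z1[1] = (-0.3)·(1) + (-1.4)·(-3) - 0.5 = 3.4
h = sigmoid(z1) = [0.0074, 0.9677]
output = (1.4)·(0.0074) + (1.1)·(0.9677) + 0.0 = 1.0748

1.0748


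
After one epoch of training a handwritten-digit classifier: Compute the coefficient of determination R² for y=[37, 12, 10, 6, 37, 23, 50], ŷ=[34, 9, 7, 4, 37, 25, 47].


ȳ = 25
SS_res = Σ(y-ŷ)² = 44
SS_tot = Σ(y-ȳ)² = 1672
R² = 1 - SS_res/SS_tot = 1 - 0.0263 = 0.9737

0.9737


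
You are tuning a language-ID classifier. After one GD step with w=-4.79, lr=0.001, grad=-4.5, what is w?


w_new = w - α·∇
= -4.79 - 0.001·-4.5
= -4.79 + 0.0045
= -4.7855

-4.7855


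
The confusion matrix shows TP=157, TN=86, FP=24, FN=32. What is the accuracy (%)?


Accuracy = (TP+TN)/(TP+TN+FP+FN)
= (157+86)/(299)
= 243/299 = 81.27%

81.27%


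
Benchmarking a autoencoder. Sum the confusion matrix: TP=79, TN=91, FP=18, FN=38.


Total = TP + TN + FP + FN
= 79 + 91 + 18 + 38
= 226
(Predicted positive: 97, predicted negative: 129)

226


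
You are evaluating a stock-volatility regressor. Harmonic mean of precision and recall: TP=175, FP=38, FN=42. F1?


Precision = 175/213 = 0.8216
Recall = 175/217 = 0.8065
F1 = 2·P·R/(P+R) = 2·TP/(2·TP+FP+FN) = 350/(350+38+42) = 350/430 = 0.814

0.814


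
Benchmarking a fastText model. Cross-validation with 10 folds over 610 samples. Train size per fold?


Fold size = 610/10 = 61
Training per fold = 610 - 61 = 549

549


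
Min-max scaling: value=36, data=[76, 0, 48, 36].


min=0, max=76
(36-0)/(76-0) = 36/76 = 0.4737

0.4737


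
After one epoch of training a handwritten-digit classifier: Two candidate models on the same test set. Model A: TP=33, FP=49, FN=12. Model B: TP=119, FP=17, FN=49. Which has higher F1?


Model A: P=33/82=0.4024, R=33/45=0.7333, F1=2PR/(P+R)=2TP/(2TP+FP+FN)=66/127=0.5197
Model B: P=119/136=0.875, R=119/168=0.7083, F1=2PR/(P+R)=2TP/(2TP+FP+FN)=238/304=0.7829
0.5197 < 0.7829 → Model B

Model B


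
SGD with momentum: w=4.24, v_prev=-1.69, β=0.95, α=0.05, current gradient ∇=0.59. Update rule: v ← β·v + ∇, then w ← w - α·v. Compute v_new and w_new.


v_new = 0.95·-1.69 + 0.59 = -1.6055 + 0.59 = -1.0155
w_new = 4.24 - 0.05·-1.0155 = 4.24 + 0.050775 = 4.290775

v_new=-1.0155, w_new=4.290775


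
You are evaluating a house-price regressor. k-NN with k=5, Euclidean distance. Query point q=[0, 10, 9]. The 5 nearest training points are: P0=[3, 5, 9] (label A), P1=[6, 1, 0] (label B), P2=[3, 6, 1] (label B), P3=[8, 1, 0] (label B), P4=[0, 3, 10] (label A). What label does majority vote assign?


d(q,P0) = 5.831  (label A)
d(q,P1) = 14.0712  (label B)
d(q,P2) = 9.434  (label B)
d(q,P3) = 15.0333  (label B)
d(q,P4) = 7.0711  (label A)
Votes: A=2, B=3
Majority → B

B


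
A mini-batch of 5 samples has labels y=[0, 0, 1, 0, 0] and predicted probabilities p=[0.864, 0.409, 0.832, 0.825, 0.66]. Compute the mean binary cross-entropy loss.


L[0] = -ln(1-0.864) = -ln(0.136) = 1.9951
L[1] = -ln(1-0.409) = -ln(0.591) = 0.5259
L[2] = -ln(0.832) = 0.1839
L[3] = -ln(1-0.825) = -ln(0.175) = 1.743
L[4] = -ln(1-0.66) = -ln(0.34) = 1.0788
mean = (1.9951 + 0.5259 + 0.1839 + 1.743 + 1.0788)/5 = 1.1053

1.1053


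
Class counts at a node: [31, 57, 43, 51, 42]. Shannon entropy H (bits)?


Probabilities: [31/224, 57/224, 43/224, 51/224, 42/224] ≈ [0.1384, 0.2545, 0.192, 0.2277, 0.1875]
H = -((31/224)·log₂(31/224) + (57/224)·log₂(57/224) + (43/224)·log₂(43/224) + (51/224)·log₂(51/224) + (42/224)·log₂(42/224))
  = 2.2933 bits

2.2933 bits


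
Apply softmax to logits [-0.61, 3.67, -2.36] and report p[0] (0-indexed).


Exponentials: e^-0.61=0.5434, e^3.67=39.2519, e^-2.36=0.0944
Sum = 39.8897
Softmax = [0.0136, 0.984, 0.0024]
p[0] = 0.5434/39.8897 = 0.0136

0.0136


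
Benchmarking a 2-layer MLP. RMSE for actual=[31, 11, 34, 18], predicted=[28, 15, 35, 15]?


MSE = 35/4 = 8.75
RMSE = √(35/4) = 2.958

2.958


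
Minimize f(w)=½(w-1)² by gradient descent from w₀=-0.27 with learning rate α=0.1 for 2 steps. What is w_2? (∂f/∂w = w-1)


step 1: grad = -0.27-1 = -1.27; w = -0.27 - 0.1·(-1.27) = -0.143
step 2: grad = -0.143-1 = -1.143; w = -0.143 - 0.1·(-1.143) = -0.0287

-0.0287


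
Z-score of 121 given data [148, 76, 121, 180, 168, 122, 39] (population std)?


μ = 122, σ = 46.5403
z = (121 - 122)/46.5403 = -0.0215

-0.0215


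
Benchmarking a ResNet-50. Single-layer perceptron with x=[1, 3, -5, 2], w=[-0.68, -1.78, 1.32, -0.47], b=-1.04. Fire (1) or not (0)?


z = (1)·(-0.68) + (3)·(-1.78) + (-5)·(1.32) + (2)·(-0.47) - 1.04
  = -14.6
step(z) = 0 (z<0)

0


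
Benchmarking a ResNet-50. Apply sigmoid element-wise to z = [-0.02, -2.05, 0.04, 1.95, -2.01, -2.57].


σ(-0.02) = 1/(1+e^0.02) = 0.495
σ(-2.05) = 1/(1+e^2.05) = 0.1141
σ(0.04) = 1/(1+e^-0.04) = 0.51
σ(1.95) = 1/(1+e^-1.95) = 0.8754
σ(-2.01) = 1/(1+e^2.01) = 0.1182
σ(-2.57) = 1/(1+e^2.57) = 0.0711
result = [0.495, 0.1141, 0.51, 0.8754, 0.1182, 0.0711]

[0.495, 0.1141, 0.51, 0.8754, 0.1182, 0.0711]


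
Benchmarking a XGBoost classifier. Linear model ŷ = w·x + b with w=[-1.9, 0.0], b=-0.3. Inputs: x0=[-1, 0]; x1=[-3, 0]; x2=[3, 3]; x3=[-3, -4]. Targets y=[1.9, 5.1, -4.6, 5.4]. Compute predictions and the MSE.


ŷ0 = (-1.9)·(-1) + (0.0)·(0) - 0.3 = 1.6
ŷ1 = (-1.9)·(-3) + (0.0)·(0) - 0.3 = 5.4
ŷ2 = (-1.9)·(3) + (0.0)·(3) - 0.3 = -6.0
ŷ3 = (-1.9)·(-3) + (0.0)·(-4) - 0.3 = 5.4
errors² = [0.09, 0.09, 1.96, 0.0]
MSE = 2.1400/4 = 0.535

0.535


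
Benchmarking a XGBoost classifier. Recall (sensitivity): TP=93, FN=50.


Recall = TP/(TP+FN)
= 93/(93+50)
= 93/143 = 65.03%

65.03%


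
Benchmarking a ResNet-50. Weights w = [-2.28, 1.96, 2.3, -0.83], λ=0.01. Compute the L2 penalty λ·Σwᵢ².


‖w‖₂² = (-2.28)² + (1.96)² + (2.3)² + (-0.83)²
     = 5.1984 + 3.8416 + 5.29 + 0.6889
     = 15.0189
λ·‖w‖₂² = 0.01·15.0189 = 0.150189

0.150189


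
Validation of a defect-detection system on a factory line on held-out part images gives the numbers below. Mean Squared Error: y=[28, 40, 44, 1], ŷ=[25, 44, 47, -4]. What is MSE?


Squared errors: (28-25)²=9, (40-44)²=16, (44-47)²=9, (1+ 4)²=25
Sum = 59
MSE = 59/4 = 59/4

59/4


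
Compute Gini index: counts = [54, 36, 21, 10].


Probabilities: [54/121, 36/121, 21/121, 10/121] ≈ [0.4463, 0.2975, 0.1736, 0.0826]
Σpᵢ² = (2916 + 1296 + 441 + 100)/121² = 4753/14641
Gini = 1 - Σpᵢ² = 1 - 4753/14641 = 0.6754

0.6754


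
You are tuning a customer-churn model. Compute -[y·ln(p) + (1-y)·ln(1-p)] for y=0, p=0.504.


BCE = -[y·ln(p) + (1-y)·ln(1-p)]
= -0 - 1·ln(1-0.504)
= -ln(0.496) = 0.7012

0.7012


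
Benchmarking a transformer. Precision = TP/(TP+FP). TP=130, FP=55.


Precision = TP/(TP+FP)
= 130/(130+55)
= 130/185 = 70.27%

70.27%


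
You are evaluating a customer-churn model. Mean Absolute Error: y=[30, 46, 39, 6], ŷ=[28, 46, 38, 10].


Absolute errors: |30-28|=2, |46-46|=0, |39-38|=1, |6-10|=4
Sum = 7
MAE = 7/4 = 7/4

7/4


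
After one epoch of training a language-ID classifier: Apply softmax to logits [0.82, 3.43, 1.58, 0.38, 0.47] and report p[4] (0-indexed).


Exponentials: e^0.82=2.2705, e^3.43=30.8766, e^1.58=4.855, e^0.38=1.4623, e^0.47=1.6
Sum = 41.0644
Softmax = [0.0553, 0.7519, 0.1182, 0.0356, 0.039]
p[4] = 1.6/41.0644 = 0.039

0.039


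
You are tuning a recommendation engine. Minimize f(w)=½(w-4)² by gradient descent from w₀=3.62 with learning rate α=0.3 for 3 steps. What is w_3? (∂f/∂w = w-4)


step 1: grad = 3.62-4 = -0.38; w = 3.62 - 0.3·(-0.38) = 3.734
step 2: grad = 3.734-4 = -0.266; w = 3.734 - 0.3·(-0.266) = 3.8138
step 3: grad = 3.8138-4 = -0.1862; w = 3.8138 - 0.3·(-0.1862) = 3.86966

3.86966


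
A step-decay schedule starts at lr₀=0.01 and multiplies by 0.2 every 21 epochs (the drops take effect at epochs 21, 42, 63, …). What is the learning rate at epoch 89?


n_drops = ⌊89/21⌋ = 4
lr = 0.01·0.2^4 = 0.01·0.0016 = 0.000016

0.000016


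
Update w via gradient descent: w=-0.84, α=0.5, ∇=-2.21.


w_new = w - α·∇
= -0.84 - 0.5·-2.21
= -0.84 + 1.105
= 0.265

0.265


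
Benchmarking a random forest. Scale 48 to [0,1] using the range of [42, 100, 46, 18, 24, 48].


min=18, max=100
(48-18)/(100-18) = 30/82 = 0.3659

0.3659


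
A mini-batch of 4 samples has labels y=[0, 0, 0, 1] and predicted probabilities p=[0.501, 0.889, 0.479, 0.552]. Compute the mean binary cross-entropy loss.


L[0] = -ln(1-0.501) = -ln(0.499) = 0.6951
L[1] = -ln(1-0.889) = -ln(0.111) = 2.1982
L[2] = -ln(1-0.479) = -ln(0.521) = 0.652
L[3] = -ln(0.552) = 0.5942
mean = (0.6951 + 2.1982 + 0.652 + 0.5942)/4 = 1.0349

1.0349


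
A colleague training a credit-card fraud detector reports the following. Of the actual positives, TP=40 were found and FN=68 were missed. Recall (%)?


Recall = TP/(TP+FN)
= 40/(40+68)
= 40/108 = 37.04%

37.04%


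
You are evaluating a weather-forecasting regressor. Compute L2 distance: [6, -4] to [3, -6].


d = √((6-3)² + (-4+ 6)²)
  = √(9 + 4)
  = √13 = 3.6056

3.6056


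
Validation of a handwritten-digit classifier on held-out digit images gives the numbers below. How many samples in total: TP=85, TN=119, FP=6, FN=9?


Total = TP + TN + FP + FN
= 85 + 119 + 6 + 9
= 219
(Predicted positive: 91, predicted negative: 128)

219


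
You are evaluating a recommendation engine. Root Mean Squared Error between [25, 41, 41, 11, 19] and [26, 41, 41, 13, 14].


MSE = 30/5 = 6
RMSE = √(30/5) = 2.4495

2.4495


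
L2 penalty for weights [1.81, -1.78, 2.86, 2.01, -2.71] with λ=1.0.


‖w‖₂² = (1.81)² + (-1.78)² + (2.86)² + (2.01)² + (-2.71)²
     = 3.2761 + 3.1684 + 8.1796 + 4.0401 + 7.3441
     = 26.0083
λ·‖w‖₂² = 1.0·26.0083 = 26.0083

26.0083


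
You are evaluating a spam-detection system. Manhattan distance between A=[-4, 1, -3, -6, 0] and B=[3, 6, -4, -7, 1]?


d = |-4-3| + |1-6| + |-3+ 4| + |-6+ 7| + |0-1|
  = 7 + 5 + 1 + 1 + 1
  = 15

15


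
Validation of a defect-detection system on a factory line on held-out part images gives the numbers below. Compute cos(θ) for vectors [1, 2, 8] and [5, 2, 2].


A·B = 1·5 + 2·2 + 8·2 = 25
‖A‖ = √69 = 8.3066, ‖B‖ = √33 = 5.7446
cos = 25/(√69·√33) = 25/√2277 = 0.5239

0.5239


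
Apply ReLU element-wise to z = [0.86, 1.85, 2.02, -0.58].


ReLU(0.86) = max(0, 0.86) = 0.86
ReLU(1.85) = max(0, 1.85) = 1.85
ReLU(2.02) = max(0, 2.02) = 2.02
ReLU(-0.58) = max(0, -0.58) = 0.0
result = [0.86, 1.85, 2.02, 0.0]

[0.86, 1.85, 2.02, 0.0]


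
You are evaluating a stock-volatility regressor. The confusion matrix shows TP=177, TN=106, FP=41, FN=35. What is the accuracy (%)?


Accuracy = (TP+TN)/(TP+TN+FP+FN)
= (177+106)/(359)
= 283/359 = 78.83%

78.83%


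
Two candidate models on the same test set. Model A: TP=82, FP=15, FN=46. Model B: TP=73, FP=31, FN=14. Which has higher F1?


Model A: P=82/97=0.8454, R=82/128=0.6406, F1=2PR/(P+R)=2TP/(2TP+FP+FN)=164/225=0.7289
Model B: P=73/104=0.7019, R=73/87=0.8391, F1=2PR/(P+R)=2TP/(2TP+FP+FN)=146/191=0.7644
0.7289 < 0.7644 → Model B

Model B


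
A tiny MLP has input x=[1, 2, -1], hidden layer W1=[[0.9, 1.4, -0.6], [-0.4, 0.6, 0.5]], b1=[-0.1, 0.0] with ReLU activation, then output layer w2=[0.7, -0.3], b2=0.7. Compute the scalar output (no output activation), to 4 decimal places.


z1[0] = (0.9)·(1) + (1.4)·(2) + (-0.6)·(-1) - 0.1 = 4.2
z1[1] = (-0.4)·(1) + (0.6)·(2) + (0.5)·(-1) + 0.0 = 0.3
h = ReLU(z1) = [4.2, 0.3]
output = (0.7)·(4.2) + (-0.3)·(0.3) + 0.7 = 3.55

3.55


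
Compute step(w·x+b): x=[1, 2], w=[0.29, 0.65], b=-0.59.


z = (1)·(0.29) + (2)·(0.65) - 0.59
  = 1.0
step(z) = 1 (z≥0)

1


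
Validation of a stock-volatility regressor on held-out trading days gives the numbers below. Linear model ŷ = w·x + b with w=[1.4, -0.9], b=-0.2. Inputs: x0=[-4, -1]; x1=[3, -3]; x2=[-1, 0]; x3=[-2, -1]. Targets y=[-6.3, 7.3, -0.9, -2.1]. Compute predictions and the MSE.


ŷ0 = (1.4)·(-4) + (-0.9)·(-1) - 0.2 = -4.9
ŷ1 = (1.4)·(3) + (-0.9)·(-3) - 0.2 = 6.7
ŷ2 = (1.4)·(-1) + (-0.9)·(0) - 0.2 = -1.6
ŷ3 = (1.4)·(-2) + (-0.9)·(-1) - 0.2 = -2.1
errors² = [1.96, 0.36, 0.49, 0.0]
MSE = 2.8100/4 = 0.7025

0.7025


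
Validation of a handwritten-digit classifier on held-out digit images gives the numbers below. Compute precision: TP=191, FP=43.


Precision = TP/(TP+FP)
= 191/(191+43)
= 191/234 = 81.62%

81.62%


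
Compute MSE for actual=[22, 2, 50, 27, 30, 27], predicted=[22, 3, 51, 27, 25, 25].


Squared errors: (22-22)²=0, (2-3)²=1, (50-51)²=1, (27-27)²=0, (30-25)²=25, (27-25)²=4
Sum = 31
MSE = 31/6 = 31/6

31/6


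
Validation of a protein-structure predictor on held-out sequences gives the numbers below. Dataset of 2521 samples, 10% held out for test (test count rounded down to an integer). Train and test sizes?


Test = ⌊2521·10/100⌋ = 252
Train = 2521 - 252 = 2269

Train: 2269, Test: 252


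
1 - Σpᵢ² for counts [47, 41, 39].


Probabilities: [47/127, 41/127, 39/127] ≈ [0.3701, 0.3228, 0.3071]
Σpᵢ² = (2209 + 1681 + 1521)/127² = 5411/16129
Gini = 1 - Σpᵢ² = 1 - 5411/16129 = 0.6645

0.6645


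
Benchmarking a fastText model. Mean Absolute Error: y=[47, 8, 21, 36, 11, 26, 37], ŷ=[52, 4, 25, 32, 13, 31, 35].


Absolute errors: |47-52|=5, |8-4|=4, |21-25|=4, |36-32|=4, |11-13|=2, |26-31|=5, |37-35|=2
Sum = 26
MAE = 26/7 = 26/7

26/7


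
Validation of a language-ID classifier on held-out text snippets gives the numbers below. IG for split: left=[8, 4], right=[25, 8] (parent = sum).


Parent = [33, 12], H_parent = 0.8366
H_left = 0.9183 (n=12), H_right = 0.799 (n=33)
H_children = (12/45)·0.9183 + (33/45)·0.799 = 0.8308
IG = 0.8366 - 0.8308 = 0.0058

0.0058


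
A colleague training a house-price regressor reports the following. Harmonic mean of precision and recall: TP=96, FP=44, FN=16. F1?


Precision = 96/140 = 0.6857
Recall = 96/112 = 0.8571
F1 = 2·P·R/(P+R) = 2·TP/(2·TP+FP+FN) = 192/(192+44+16) = 192/252 = 0.7619

0.7619


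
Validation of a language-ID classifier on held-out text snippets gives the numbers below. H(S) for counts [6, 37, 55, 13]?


Probabilities: [6/111, 37/111, 55/111, 13/111] ≈ [0.0541, 0.3333, 0.4955, 0.1171]
H = -((6/111)·log₂(6/111) + (37/111)·log₂(37/111) + (55/111)·log₂(55/111) + (13/111)·log₂(13/111))
  = 1.6202 bits

1.6202 bits


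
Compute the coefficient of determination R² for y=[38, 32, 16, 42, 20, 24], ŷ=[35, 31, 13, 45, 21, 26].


ȳ = 28.6667
SS_res = Σ(y-ŷ)² = 33
SS_tot = Σ(y-ȳ)² = 533.33
R² = 1 - SS_res/SS_tot = 1 - 0.0619 = 0.9381

0.9381


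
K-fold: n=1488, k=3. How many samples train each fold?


Fold size = 1488/3 = 496
Training per fold = 1488 - 496 = 992

992


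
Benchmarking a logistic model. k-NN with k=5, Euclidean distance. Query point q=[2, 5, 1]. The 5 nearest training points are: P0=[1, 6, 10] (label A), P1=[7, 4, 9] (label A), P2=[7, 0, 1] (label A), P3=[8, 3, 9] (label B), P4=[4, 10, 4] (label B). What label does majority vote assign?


d(q,P0) = 9.1104  (label A)
d(q,P1) = 9.4868  (label A)
d(q,P2) = 7.0711  (label A)
d(q,P3) = 10.198  (label B)
d(q,P4) = 6.1644  (label B)
Votes: A=3, B=2
Majority → A

A


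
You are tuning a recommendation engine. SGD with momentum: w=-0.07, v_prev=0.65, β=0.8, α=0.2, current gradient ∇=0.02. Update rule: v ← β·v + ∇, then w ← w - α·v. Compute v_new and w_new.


v_new = 0.8·0.65 + 0.02 = 0.52 + 0.02 = 0.54
w_new = -0.07 - 0.2·0.54 = -0.07 - 0.108 = -0.178

v_new=0.54, w_new=-0.178


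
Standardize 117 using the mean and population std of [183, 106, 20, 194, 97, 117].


μ = 119.5, σ = 57.9907
z = (117 - 119.5)/57.9907 = -0.0431

-0.0431


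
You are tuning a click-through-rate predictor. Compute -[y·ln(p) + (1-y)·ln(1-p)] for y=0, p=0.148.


BCE = -[y·ln(p) + (1-y)·ln(1-p)]
= -0 - 1·ln(1-0.148)
= -ln(0.852) = 0.1602

0.1602


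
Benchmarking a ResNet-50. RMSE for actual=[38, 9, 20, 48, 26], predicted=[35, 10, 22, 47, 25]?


MSE = 16/5 = 3.2
RMSE = √(16/5) = 1.7889

1.7889


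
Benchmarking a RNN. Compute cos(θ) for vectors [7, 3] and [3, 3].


A·B = 7·3 + 3·3 = 30
‖A‖ = √58 = 7.6158, ‖B‖ = √18 = 4.2426
cos = 30/(√58·√18) = 30/√1044 = 0.9285

0.9285


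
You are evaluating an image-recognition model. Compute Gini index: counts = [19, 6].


Probabilities: [19/25, 6/25] ≈ [0.76, 0.24]
Σpᵢ² = (361 + 36)/25² = 397/625
Gini = 1 - Σpᵢ² = 1 - 397/625 = 0.3648

0.3648


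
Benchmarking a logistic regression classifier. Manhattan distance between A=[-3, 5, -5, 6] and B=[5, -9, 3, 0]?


d = |-3-5| + |5+ 9| + |-5-3| + |6-0|
  = 8 + 14 + 8 + 6
  = 36

36


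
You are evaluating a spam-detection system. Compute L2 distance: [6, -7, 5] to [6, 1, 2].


d = √((6-6)² + (-7-1)² + (5-2)²)
  = √(0 + 64 + 9)
  = √73 = 8.544

8.544


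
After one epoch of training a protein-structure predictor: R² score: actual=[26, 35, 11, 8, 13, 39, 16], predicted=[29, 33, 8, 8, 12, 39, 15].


ȳ = 21.1429
SS_res = Σ(y-ŷ)² = 24
SS_tot = Σ(y-ȳ)² = 902.86
R² = 1 - SS_res/SS_tot = 1 - 0.0266 = 0.9734

0.9734


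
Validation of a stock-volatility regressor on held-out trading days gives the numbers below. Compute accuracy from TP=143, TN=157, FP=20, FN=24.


Accuracy = (TP+TN)/(TP+TN+FP+FN)
= (143+157)/(344)
= 300/344 = 87.21%

87.21%


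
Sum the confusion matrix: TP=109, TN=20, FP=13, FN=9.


Total = TP + TN + FP + FN
= 109 + 20 + 13 + 9
= 151
(Predicted positive: 122, predicted negative: 29)

151


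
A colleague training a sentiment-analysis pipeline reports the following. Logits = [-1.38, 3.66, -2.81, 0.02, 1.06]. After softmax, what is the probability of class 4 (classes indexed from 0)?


Exponentials: e^-1.38=0.2516, e^3.66=38.8613, e^-2.81=0.0602, e^0.02=1.0202, e^1.06=2.8864
Sum = 43.0797
Softmax = [0.0058, 0.9021, 0.0014, 0.0237, 0.067]
p[4] = 2.8864/43.0797 = 0.067

0.067


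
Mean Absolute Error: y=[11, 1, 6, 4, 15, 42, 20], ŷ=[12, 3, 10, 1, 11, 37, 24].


Absolute errors: |11-12|=1, |1-3|=2, |6-10|=4, |4-1|=3, |15-11|=4, |42-37|=5, |20-24|=4
Sum = 23
MAE = 23/7 = 23/7

23/7


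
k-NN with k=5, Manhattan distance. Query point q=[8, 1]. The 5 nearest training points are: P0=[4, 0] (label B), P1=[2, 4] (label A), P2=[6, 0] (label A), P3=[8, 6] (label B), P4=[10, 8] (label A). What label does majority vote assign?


d(q,P0) = 5  (label B)
d(q,P1) = 9  (label A)
d(q,P2) = 3  (label A)
d(q,P3) = 5  (label B)
d(q,P4) = 9  (label A)
Votes: A=3, B=2
Majority → A

A


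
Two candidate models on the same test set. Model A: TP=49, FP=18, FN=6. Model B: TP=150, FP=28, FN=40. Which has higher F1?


Model A: P=49/67=0.7313, R=49/55=0.8909, F1=2PR/(P+R)=2TP/(2TP+FP+FN)=98/122=0.8033
Model B: P=150/178=0.8427, R=150/190=0.7895, F1=2PR/(P+R)=2TP/(2TP+FP+FN)=300/368=0.8152
0.8033 < 0.8152 → Model B

Model B


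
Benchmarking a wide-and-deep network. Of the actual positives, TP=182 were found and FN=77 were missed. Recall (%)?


Recall = TP/(TP+FN)
= 182/(182+77)
= 182/259 = 70.27%

70.27%


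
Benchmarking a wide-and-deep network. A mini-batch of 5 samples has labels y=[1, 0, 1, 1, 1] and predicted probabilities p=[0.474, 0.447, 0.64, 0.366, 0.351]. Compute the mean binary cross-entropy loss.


L[0] = -ln(0.474) = 0.7465
L[1] = -ln(1-0.447) = -ln(0.553) = 0.5924
L[2] = -ln(0.64) = 0.4463
L[3] = -ln(0.366) = 1.0051
L[4] = -ln(0.351) = 1.047
mean = (0.7465 + 0.5924 + 0.4463 + 1.0051 + 1.047)/5 = 0.7675

0.7675


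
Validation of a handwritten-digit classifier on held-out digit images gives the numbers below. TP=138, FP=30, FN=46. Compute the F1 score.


Precision = 138/168 = 0.8214
Recall = 138/184 = 0.75
F1 = 2·P·R/(P+R) = 2·TP/(2·TP+FP+FN) = 276/(276+30+46) = 276/352 = 0.7841

0.7841


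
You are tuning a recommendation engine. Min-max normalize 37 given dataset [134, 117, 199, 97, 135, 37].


min=37, max=199
(37-37)/(199-37) = 0/162 = 0.0

0.0


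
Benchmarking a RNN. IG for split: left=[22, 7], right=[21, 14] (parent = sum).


Parent = [43, 21], H_parent = 0.913
H_left = 0.7973 (n=29), H_right = 0.971 (n=35)
H_children = (29/64)·0.7973 + (35/64)·0.971 = 0.8923
IG = 0.913 - 0.8923 = 0.0207

0.0207


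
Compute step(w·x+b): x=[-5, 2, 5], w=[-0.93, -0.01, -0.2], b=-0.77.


z = (-5)·(-0.93) + (2)·(-0.01) + (5)·(-0.2) - 0.77
  = 2.86
step(z) = 1 (z≥0)

1


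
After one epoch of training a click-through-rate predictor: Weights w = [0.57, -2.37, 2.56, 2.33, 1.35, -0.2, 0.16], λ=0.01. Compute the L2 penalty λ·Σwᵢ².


‖w‖₂² = (0.57)² + (-2.37)² + (2.56)² + (2.33)² + (1.35)² + (-0.2)² + (0.16)²
     = 0.3249 + 5.6169 + 6.5536 + 5.4289 + 1.8225 + 0.04 + 0.0256
     = 19.8124
λ·‖w‖₂² = 0.01·19.8124 = 0.198124

0.198124


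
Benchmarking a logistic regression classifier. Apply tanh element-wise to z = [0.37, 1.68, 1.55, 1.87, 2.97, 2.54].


tanh(0.37) = 0.354
tanh(1.68) = 0.9329
tanh(1.55) = 0.9138
tanh(1.87) = 0.9536
tanh(2.97) = 0.9947
tanh(2.54) = 0.9876
result = [0.354, 0.9329, 0.9138, 0.9536, 0.9947, 0.9876]

[0.354, 0.9329, 0.9138, 0.9536, 0.9947, 0.9876]


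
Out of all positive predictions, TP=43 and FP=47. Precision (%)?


Precision = TP/(TP+FP)
= 43/(43+47)
= 43/90 = 47.78%

47.78%


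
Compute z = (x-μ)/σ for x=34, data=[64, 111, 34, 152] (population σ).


μ = 90.25, σ = 44.991
z = (34 - 90.25)/44.991 = -1.2503

-1.2503


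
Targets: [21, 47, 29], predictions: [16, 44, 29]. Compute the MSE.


Squared errors: (21-16)²=25, (47-44)²=9, (29-29)²=0
Sum = 34
MSE = 34/3 = 34/3

34/3


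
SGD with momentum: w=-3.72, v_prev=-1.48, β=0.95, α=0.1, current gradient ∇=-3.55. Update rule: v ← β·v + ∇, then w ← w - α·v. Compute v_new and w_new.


v_new = 0.95·-1.48 - 3.55 = -1.406 - 3.55 = -4.956
w_new = -3.72 - 0.1·-4.956 = -3.72 + 0.4956 = -3.2244

v_new=-4.956, w_new=-3.2244


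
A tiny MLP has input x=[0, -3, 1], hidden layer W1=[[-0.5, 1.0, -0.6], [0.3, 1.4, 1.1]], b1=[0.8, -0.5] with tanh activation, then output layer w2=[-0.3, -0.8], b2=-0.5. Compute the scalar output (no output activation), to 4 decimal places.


z1[0] = (-0.5)·(0) + (1.0)·(-3) + (-0.6)·(1) + 0.8 = -2.8
z1[1] = (0.3)·(0) + (1.4)·(-3) + (1.1)·(1) - 0.5 = -3.6
h = tanh(z1) = [-0.9926, -0.9985]
output = (-0.3)·(-0.9926) + (-0.8)·(-0.9985) - 0.5 = 0.5966

0.5966


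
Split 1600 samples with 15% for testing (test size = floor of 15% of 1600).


Test = ⌊1600·15/100⌋ = 240
Train = 1600 - 240 = 1360

Train: 1360, Test: 240


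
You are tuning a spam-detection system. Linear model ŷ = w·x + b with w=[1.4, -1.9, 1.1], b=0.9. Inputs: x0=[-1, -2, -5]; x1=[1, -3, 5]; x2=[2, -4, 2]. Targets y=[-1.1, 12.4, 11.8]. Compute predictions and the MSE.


ŷ0 = (1.4)·(-1) + (-1.9)·(-2) + (1.1)·(-5) + 0.9 = -2.2
ŷ1 = (1.4)·(1) + (-1.9)·(-3) + (1.1)·(5) + 0.9 = 13.5
ŷ2 = (1.4)·(2) + (-1.9)·(-4) + (1.1)·(2) + 0.9 = 13.5
errors² = [1.21, 1.21, 2.89]
MSE = 5.3100/3 = 1.77

1.77


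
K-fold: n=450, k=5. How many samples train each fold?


Fold size = 450/5 = 90
Training per fold = 450 - 90 = 360

360


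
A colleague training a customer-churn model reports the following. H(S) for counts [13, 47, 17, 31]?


Probabilities: [13/108, 47/108, 17/108, 31/108] ≈ [0.1204, 0.4352, 0.1574, 0.287]
H = -((13/108)·log₂(13/108) + (47/108)·log₂(47/108) + (17/108)·log₂(17/108) + (31/108)·log₂(31/108))
  = 1.8268 bits

1.8268 bits


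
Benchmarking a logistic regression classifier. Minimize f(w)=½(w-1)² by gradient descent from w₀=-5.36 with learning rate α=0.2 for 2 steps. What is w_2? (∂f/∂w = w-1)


step 1: grad = -5.36-1 = -6.36; w = -5.36 - 0.2·(-6.36) = -4.088
step 2: grad = -4.088-1 = -5.088; w = -4.088 - 0.2·(-5.088) = -3.0704

-3.0704


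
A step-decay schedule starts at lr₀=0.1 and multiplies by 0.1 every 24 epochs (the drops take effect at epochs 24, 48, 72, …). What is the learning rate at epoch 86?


n_drops = ⌊86/24⌋ = 3
lr = 0.1·0.1^3 = 0.1·0.001 = 0.0001

0.0001


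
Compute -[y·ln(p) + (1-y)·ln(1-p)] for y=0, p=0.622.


BCE = -[y·ln(p) + (1-y)·ln(1-p)]
= -0 - 1·ln(1-0.622)
= -ln(0.378) = 0.9729

0.9729
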